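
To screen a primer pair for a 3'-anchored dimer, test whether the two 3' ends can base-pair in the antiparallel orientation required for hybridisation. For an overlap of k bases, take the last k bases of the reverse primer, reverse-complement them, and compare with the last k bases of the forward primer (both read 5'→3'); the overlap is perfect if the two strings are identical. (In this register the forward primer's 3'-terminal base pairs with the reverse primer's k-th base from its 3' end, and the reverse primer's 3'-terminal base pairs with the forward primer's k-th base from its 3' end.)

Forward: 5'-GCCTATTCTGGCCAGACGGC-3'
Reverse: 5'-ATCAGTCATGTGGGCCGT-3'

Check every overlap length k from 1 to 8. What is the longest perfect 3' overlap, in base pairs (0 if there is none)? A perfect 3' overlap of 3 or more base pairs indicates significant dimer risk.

Last 8 bases (5'→3') — forward …CAGACGGC, reverse …TGGGCCGT.
Reverse complement of the reverse primer's last 8 bases: ACGGCCCA; its first k bases are the reverse complement of the reverse primer's last k bases, so a perfect k-base overlap needs the forward primer's last k bases to equal them.
Comparing (forward last k vs required): k=1: C vs A ✗; k=2: GC vs AC ✗; k=3: GGC vs ACG ✗; k=4: CGGC vs ACGG ✗; k=5: ACGGC vs ACGGC ✓; k=6: GACGGC vs ACGGCC ✗; k=7: AGACGGC vs ACGGCCC ✗; k=8: CAGACGGC vs ACGGCCCA ✗.
Only k = 5 is perfect, so the longest perfect 3' overlap is 5.

Longest perfect overlap: 5 complementary base pairs; significant dimer risk (threshold 3).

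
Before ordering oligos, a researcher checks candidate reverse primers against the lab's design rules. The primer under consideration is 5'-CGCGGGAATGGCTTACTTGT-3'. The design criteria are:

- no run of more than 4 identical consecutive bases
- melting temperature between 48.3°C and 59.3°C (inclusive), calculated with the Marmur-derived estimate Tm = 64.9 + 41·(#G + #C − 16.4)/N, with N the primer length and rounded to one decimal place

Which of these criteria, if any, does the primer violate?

Base counts: A=3, T=6, G=7, C=4 (length 20).
homopolymer run: longest run = 3 ✓
Tm: Tm = 64.9 + 41·(11 − 16.4)/20 = 53.8°C ✓

Meets all criteria.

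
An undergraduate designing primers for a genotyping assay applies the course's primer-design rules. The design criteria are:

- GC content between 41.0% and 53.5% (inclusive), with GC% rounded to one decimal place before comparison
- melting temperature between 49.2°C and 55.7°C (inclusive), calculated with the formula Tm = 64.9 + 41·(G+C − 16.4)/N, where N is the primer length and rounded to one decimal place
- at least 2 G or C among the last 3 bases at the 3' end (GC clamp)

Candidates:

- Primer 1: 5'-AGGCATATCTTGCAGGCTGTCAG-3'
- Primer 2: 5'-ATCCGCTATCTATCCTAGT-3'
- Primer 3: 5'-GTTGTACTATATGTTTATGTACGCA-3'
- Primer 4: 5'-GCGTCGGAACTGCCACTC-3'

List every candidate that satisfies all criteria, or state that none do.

None of the candidates satisfy all criteria.

Primer 1 (23 nt, A=5 T=6 G=7 C=5): GC 12/23 = 52.2% ✓; Tm = 64.9 + 41·(12 − 16.4)/23 = 57.1°C, outside 49.2–55.7°C ✗; 3' end CAG has 2 G/C ✓ — fails.
Primer 2 (19 nt, A=4 T=7 G=2 C=6): GC 8/19 = 42.1% ✓; Tm = 64.9 + 41·(8 − 16.4)/19 = 46.8°C, outside 49.2–55.7°C ✗; 3' end AGT has 1 G/C, need ≥2 ✗ — fails.
Primer 3 (25 nt, A=6 T=11 G=5 C=3): GC 8/25 = 32.0%, outside 41.0–53.5% ✗; Tm = 64.9 + 41·(8 − 16.4)/25 = 51.1°C ✓; 3' end GCA has 2 G/C ✓ — fails.
Primer 4 (18 nt, A=3 T=3 G=5 C=7): GC 12/18 = 66.7%, outside 41.0–53.5% ✗; Tm = 64.9 + 41·(12 − 16.4)/18 = 54.9°C ✓; 3' end CTC has 2 G/C ✓ — fails.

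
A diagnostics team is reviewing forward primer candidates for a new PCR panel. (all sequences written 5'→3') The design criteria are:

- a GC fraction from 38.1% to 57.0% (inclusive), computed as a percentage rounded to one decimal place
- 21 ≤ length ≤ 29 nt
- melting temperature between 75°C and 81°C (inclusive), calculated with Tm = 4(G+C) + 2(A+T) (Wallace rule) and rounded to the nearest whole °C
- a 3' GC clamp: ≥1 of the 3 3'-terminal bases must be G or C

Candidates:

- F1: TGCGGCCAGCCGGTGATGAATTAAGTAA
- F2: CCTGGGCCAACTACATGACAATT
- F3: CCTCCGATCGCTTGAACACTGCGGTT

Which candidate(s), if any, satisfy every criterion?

None of the candidates satisfy all criteria.

F1 (28 nt, A=8 T=6 G=9 C=5): GC 14/28 = 50.0% ✓; length 28 ✓; Tm = 2·14 + 4·14 = 84°C, outside 75–81°C ✗; 3' end TAA has 0 G/C, need ≥1 ✗ — fails.
F2 (23 nt, A=7 T=5 G=4 C=7): GC 11/23 = 47.8% ✓; length 23 ✓; Tm = 2·12 + 4·11 = 68°C, outside 75–81°C ✗; 3' end ATT has 0 G/C, need ≥1 ✗ — fails.
F3 (26 nt, A=4 T=7 G=6 C=9): GC 15/26 = 57.7%, outside 38.1–57.0% ✗; length 26 ✓; Tm = 2·11 + 4·15 = 82°C, outside 75–81°C ✗; 3' end GTT has 1 G/C ✓ — fails.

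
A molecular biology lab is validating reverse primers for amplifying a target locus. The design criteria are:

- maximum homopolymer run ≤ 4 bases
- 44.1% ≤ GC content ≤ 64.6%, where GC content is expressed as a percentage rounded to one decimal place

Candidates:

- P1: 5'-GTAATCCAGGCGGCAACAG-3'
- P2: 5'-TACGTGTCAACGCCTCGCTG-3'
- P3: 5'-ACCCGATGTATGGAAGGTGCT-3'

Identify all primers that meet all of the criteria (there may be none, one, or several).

P1, P2 and P3.

P1 (19 nt, A=6 T=2 G=6 C=5): longest run = 2 ✓; GC 11/19 = 57.9% ✓ — passes.
P2 (20 nt, A=3 T=5 G=5 C=7): longest run = 2 ✓; GC 12/20 = 60.0% ✓ — passes.
P3 (21 nt, A=5 T=5 G=7 C=4): longest run = 3 ✓; GC 11/21 = 52.4% ✓ — passes.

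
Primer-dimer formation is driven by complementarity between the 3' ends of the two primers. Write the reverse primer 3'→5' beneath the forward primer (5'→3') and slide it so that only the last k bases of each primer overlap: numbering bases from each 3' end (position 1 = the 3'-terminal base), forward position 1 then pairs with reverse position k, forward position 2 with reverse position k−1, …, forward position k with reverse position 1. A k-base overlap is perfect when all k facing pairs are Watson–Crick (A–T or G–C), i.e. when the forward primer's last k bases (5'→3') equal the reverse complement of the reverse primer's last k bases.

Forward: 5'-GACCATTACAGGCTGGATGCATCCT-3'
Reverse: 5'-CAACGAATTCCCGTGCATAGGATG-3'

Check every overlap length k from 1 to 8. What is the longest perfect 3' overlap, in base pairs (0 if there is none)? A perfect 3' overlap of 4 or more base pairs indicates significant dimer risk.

Longest perfect overlap: 6 complementary base pairs; significant dimer risk (threshold 4).

Last 8 bases (5'→3') — forward …TGCATCCT, reverse …ATAGGATG.
Reverse complement of the reverse primer's last 8 bases: CATCCTAT; its first k bases are the reverse complement of the reverse primer's last k bases, so a perfect k-base overlap needs the forward primer's last k bases to equal them.
Comparing (forward last k vs required): k=1: T vs C ✗; k=2: CT vs CA ✗; k=3: CCT vs CAT ✗; k=4: TCCT vs CATC ✗; k=5: ATCCT vs CATCC ✗; k=6: CATCCT vs CATCCT ✓; k=7: GCATCCT vs CATCCTA ✗; k=8: TGCATCCT vs CATCCTAT ✗.
Only k = 6 is perfect, so the longest perfect 3' overlap is 6.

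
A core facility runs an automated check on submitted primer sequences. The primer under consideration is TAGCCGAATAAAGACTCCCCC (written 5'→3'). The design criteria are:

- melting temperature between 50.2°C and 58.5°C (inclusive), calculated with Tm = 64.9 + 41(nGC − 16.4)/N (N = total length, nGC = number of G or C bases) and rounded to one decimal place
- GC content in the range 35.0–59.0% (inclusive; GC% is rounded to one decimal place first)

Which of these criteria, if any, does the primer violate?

Meets all criteria.

Base counts: A=7, T=3, G=3, C=8 (length 21).
Tm: Tm = 64.9 + 41·(11 − 16.4)/21 = 54.4°C ✓
GC content: GC 11/21 = 52.4% ✓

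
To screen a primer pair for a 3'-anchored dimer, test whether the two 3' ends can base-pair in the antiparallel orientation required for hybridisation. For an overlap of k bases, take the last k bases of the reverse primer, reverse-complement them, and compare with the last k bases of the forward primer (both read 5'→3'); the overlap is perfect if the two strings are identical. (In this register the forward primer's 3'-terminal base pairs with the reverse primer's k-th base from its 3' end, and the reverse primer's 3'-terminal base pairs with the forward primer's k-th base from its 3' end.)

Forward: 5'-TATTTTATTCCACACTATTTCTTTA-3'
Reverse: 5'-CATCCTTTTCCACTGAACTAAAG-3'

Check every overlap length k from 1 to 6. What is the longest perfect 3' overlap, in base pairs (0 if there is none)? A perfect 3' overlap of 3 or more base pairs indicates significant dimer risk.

Longest perfect overlap: 5 complementary base pairs; significant dimer risk (threshold 3).

Last 6 bases (5'→3') — forward …TCTTTA, reverse …CTAAAG.
Reverse complement of the reverse primer's last 6 bases: CTTTAG; its first k bases are the reverse complement of the reverse primer's last k bases, so a perfect k-base overlap needs the forward primer's last k bases to equal them.
Comparing (forward last k vs required): k=1: A vs C ✗; k=2: TA vs CT ✗; k=3: TTA vs CTT ✗; k=4: TTTA vs CTTT ✗; k=5: CTTTA vs CTTTA ✓; k=6: TCTTTA vs CTTTAG ✗.
Only k = 5 is perfect, so the longest perfect 3' overlap is 5.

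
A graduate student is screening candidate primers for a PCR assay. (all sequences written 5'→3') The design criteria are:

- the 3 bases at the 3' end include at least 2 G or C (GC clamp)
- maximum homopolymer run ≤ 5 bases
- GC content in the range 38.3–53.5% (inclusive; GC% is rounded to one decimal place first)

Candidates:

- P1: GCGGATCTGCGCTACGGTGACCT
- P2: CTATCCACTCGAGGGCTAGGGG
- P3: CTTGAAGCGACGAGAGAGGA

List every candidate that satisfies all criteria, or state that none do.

P1 (23 nt, A=3 T=5 G=8 C=7): 3' end CCT has 2 G/C ✓; longest run = 2 ✓; GC 15/23 = 65.2%, outside 38.3–53.5% ✗ — fails.
P2 (22 nt, A=4 T=4 G=8 C=6): 3' end GGG has 3 G/C ✓; longest run = 4 ✓; GC 14/22 = 63.6%, outside 38.3–53.5% ✗ — fails.
P3 (20 nt, A=7 T=2 G=8 C=3): 3' end GGA has 2 G/C ✓; longest run = 2 ✓; GC 11/20 = 55.0%, outside 38.3–53.5% ✗ — fails.

None of the candidates satisfy all criteria.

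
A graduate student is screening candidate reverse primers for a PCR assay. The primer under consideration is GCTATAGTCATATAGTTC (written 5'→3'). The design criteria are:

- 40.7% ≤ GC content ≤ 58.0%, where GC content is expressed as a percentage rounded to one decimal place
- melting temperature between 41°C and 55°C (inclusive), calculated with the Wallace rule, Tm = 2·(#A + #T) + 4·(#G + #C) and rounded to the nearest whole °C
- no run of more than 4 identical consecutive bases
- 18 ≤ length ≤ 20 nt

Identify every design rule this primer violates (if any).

Fails: GC content.

Base counts: A=5, T=7, G=3, C=3 (length 18).
GC content: GC 6/18 = 33.3%, outside 40.7–58.0% ✗
Tm: Tm = 2·12 + 4·6 = 48°C ✓
homopolymer run: longest run = 2 ✓
length: length 18 ✓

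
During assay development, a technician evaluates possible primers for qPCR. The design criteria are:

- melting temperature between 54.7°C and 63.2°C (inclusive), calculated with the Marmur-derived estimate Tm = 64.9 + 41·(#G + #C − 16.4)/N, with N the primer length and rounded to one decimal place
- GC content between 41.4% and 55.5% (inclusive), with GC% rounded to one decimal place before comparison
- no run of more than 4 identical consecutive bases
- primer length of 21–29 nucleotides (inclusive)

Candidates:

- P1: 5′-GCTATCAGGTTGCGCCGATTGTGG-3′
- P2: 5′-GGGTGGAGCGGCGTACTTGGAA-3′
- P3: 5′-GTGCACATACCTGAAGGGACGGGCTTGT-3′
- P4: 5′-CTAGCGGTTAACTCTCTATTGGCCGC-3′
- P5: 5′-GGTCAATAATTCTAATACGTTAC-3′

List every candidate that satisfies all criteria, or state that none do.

P4 only.

P1 (24 nt, A=3 T=7 G=9 C=5): Tm = 64.9 + 41·(14 − 16.4)/24 = 60.8°C ✓; GC 14/24 = 58.3%, outside 41.4–55.5% ✗; longest run = 2 ✓; length 24 ✓ — fails.
P2 (22 nt, A=4 T=4 G=11 C=3): Tm = 64.9 + 41·(14 − 16.4)/22 = 60.4°C ✓; GC 14/22 = 63.6%, outside 41.4–55.5% ✗; longest run = 3 ✓; length 22 ✓ — fails.
P3 (28 nt, A=6 T=6 G=10 C=6): Tm = 64.9 + 41·(16 − 16.4)/28 = 64.3°C, outside 54.7–63.2°C ✗; GC 16/28 = 57.1%, outside 41.4–55.5% ✗; longest run = 3 ✓; length 28 ✓ — fails.
P4 (26 nt, A=4 T=8 G=6 C=8): Tm = 64.9 + 41·(14 − 16.4)/26 = 61.1°C ✓; GC 14/26 = 53.8% ✓; longest run = 2 ✓; length 26 ✓ — passes.
P5 (23 nt, A=8 T=8 G=3 C=4): Tm = 64.9 + 41·(7 − 16.4)/23 = 48.1°C, outside 54.7–63.2°C ✗; GC 7/23 = 30.4%, outside 41.4–55.5% ✗; longest run = 2 ✓; length 23 ✓ — fails.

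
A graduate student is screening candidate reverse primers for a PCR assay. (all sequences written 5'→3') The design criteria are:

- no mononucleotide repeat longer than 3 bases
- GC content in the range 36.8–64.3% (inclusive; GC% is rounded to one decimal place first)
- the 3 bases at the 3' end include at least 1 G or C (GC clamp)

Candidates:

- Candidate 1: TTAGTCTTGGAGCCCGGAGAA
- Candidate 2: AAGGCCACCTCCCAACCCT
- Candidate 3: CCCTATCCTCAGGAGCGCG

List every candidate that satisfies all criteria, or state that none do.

Candidate 1 (21 nt, A=5 T=5 G=7 C=4): longest run = 3 ✓; GC 11/21 = 52.4% ✓; 3' end GAA has 1 G/C ✓ — passes.
Candidate 2 (19 nt, A=5 T=2 G=2 C=10): longest run = 3 ✓; GC 12/19 = 63.2% ✓; 3' end CCT has 2 G/C ✓ — passes.
Candidate 3 (19 nt, A=3 T=3 G=5 C=8): longest run = 3 ✓; GC 13/19 = 68.4%, outside 36.8–64.3% ✗; 3' end GCG has 3 G/C ✓ — fails.

Candidate 1 and Candidate 2.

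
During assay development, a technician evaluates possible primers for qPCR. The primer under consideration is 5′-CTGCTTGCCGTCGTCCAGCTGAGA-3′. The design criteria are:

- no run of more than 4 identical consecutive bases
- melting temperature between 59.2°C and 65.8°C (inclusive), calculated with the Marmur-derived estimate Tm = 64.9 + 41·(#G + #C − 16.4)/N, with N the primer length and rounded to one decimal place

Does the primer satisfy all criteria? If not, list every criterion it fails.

Meets all criteria.

Base counts: A=3, T=6, G=7, C=8 (length 24).
homopolymer run: longest run = 2 ✓
Tm: Tm = 64.9 + 41·(15 − 16.4)/24 = 62.5°C ✓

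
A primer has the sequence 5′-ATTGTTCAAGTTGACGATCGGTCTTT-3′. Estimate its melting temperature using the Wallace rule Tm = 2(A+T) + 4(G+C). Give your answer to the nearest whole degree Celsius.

Base counts: A=5, T=11, G=6, C=4 (length 26).
Tm = 2·(5+11) + 4·(6+4) = 2·16 + 4·10 = 32 + 40 = 72°C.

72°C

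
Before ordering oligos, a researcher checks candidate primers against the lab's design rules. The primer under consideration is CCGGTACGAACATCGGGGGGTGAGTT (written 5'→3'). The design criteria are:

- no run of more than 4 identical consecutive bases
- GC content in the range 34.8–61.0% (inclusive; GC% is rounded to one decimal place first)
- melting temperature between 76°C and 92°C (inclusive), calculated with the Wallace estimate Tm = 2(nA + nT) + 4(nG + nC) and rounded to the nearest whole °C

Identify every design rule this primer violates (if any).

Fails: homopolymer run, GC content.

Base counts: A=5, T=5, G=11, C=5 (length 26).
homopolymer run: longest run = 6, exceeds 4 ✗
GC content: GC 16/26 = 61.5%, outside 34.8–61.0% ✗
Tm: Tm = 2·10 + 4·16 = 84°C ✓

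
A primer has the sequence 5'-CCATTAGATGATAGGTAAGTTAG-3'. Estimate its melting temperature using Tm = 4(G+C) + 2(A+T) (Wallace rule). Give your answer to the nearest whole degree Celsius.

Base counts: A=8, T=7, G=6, C=2 (length 23).
Tm = 2·(8+7) + 4·(6+2) = 2·15 + 4·8 = 30 + 32 = 62°C.

62°C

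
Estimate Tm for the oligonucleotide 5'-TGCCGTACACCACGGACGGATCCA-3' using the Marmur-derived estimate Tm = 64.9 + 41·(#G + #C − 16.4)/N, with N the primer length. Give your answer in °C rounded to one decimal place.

Base counts: A=6, T=3, G=6, C=9; G+C = 15, N = 24.
Tm = 64.9 + 41·(15 − 16.4)/24 = 64.9 + -57.40/24 = 62.5°C.

62.5°C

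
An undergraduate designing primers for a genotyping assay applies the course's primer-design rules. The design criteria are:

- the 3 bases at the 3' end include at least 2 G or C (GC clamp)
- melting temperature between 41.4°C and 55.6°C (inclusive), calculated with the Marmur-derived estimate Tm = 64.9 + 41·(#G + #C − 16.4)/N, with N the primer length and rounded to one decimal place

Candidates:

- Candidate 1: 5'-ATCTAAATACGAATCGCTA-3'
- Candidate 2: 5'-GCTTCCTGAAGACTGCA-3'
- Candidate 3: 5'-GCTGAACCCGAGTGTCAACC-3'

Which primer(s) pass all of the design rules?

Candidate 1 (19 nt, A=8 T=5 G=2 C=4): 3' end CTA has 1 G/C, need ≥2 ✗; Tm = 64.9 + 41·(6 − 16.4)/19 = 42.5°C ✓ — fails.
Candidate 2 (17 nt, A=4 T=4 G=4 C=5): 3' end GCA has 2 G/C ✓; Tm = 64.9 + 41·(9 − 16.4)/17 = 47.1°C ✓ — passes.
Candidate 3 (20 nt, A=5 T=3 G=5 C=7): 3' end ACC has 2 G/C ✓; Tm = 64.9 + 41·(12 − 16.4)/20 = 55.9°C, outside 41.4–55.6°C ✗ — fails.

Candidate 2 only.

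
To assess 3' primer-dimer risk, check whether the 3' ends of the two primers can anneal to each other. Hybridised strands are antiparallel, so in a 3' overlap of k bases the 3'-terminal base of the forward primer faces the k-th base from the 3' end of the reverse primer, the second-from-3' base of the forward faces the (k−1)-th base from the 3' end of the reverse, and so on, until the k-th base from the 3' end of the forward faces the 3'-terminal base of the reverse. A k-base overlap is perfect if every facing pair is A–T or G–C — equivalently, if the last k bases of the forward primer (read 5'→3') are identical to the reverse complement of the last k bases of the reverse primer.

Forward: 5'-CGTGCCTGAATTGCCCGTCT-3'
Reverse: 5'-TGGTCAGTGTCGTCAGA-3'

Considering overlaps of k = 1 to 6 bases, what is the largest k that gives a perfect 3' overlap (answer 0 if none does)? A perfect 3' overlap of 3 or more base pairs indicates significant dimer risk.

Longest perfect overlap: 3 complementary base pairs; significant dimer risk (threshold 3).

Last 6 bases (5'→3') — forward …CCGTCT, reverse …GTCAGA.
Reverse complement of the reverse primer's last 6 bases: TCTGAC; its first k bases are the reverse complement of the reverse primer's last k bases, so a perfect k-base overlap needs the forward primer's last k bases to equal them.
Comparing (forward last k vs required): k=1: T vs T ✓; k=2: CT vs TC ✗; k=3: TCT vs TCT ✓; k=4: GTCT vs TCTG ✗; k=5: CGTCT vs TCTGA ✗; k=6: CCGTCT vs TCTGAC ✗.
Perfect overlaps at k = 1, 3; the largest is 3.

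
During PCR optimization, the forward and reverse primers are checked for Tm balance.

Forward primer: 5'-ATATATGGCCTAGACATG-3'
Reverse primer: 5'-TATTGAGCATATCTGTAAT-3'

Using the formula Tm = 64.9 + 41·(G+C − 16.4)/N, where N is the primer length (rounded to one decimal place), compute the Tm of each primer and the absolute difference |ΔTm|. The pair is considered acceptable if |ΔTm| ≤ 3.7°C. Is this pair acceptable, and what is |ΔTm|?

Forward: G+C = 7, N = 18 → Tm = 64.9 + 41·(7 − 16.4)/18 = 43.5°C.
Reverse: G+C = 5, N = 19 → Tm = 64.9 + 41·(5 − 16.4)/19 = 40.3°C.
|ΔTm| = |43.5 − 40.3| = 3.2°C, ≤ 3.7°C.

|ΔTm| = 3.2°C; the pair is acceptable.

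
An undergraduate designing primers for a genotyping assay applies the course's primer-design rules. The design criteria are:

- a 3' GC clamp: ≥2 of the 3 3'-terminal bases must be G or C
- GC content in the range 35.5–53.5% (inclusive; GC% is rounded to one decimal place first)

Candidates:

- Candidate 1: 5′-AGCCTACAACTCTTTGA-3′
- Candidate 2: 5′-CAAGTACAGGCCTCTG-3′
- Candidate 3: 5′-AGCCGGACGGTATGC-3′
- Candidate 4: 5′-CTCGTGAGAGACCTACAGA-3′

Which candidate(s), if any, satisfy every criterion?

None of the candidates satisfy all criteria.

Candidate 1 (17 nt, A=5 T=5 G=2 C=5): 3' end TGA has 1 G/C, need ≥2 ✗; GC 7/17 = 41.2% ✓ — fails.
Candidate 2 (16 nt, A=4 T=3 G=4 C=5): 3' end CTG has 2 G/C ✓; GC 9/16 = 56.3%, outside 35.5–53.5% ✗ — fails.
Candidate 3 (15 nt, A=3 T=2 G=6 C=4): 3' end TGC has 2 G/C ✓; GC 10/15 = 66.7%, outside 35.5–53.5% ✗ — fails.
Candidate 4 (19 nt, A=6 T=3 G=5 C=5): 3' end AGA has 1 G/C, need ≥2 ✗; GC 10/19 = 52.6% ✓ — fails.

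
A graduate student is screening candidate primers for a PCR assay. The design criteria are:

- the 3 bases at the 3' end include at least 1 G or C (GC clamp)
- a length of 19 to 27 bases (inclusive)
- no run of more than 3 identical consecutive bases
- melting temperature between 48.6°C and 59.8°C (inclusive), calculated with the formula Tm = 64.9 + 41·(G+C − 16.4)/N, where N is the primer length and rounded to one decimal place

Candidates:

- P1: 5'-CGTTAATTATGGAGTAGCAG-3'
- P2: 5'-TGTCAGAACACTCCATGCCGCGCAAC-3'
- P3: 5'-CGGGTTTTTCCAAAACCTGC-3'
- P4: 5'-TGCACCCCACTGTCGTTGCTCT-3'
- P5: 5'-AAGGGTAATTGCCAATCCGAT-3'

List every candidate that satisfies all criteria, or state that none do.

P1 (20 nt, A=6 T=6 G=6 C=2): 3' end CAG has 2 G/C ✓; length 20 ✓; longest run = 2 ✓; Tm = 64.9 + 41·(8 − 16.4)/20 = 47.7°C, outside 48.6–59.8°C ✗ — fails.
P2 (26 nt, A=7 T=4 G=5 C=10): 3' end AAC has 1 G/C ✓; length 26 ✓; longest run = 2 ✓; Tm = 64.9 + 41·(15 − 16.4)/26 = 62.7°C, outside 48.6–59.8°C ✗ — fails.
P3 (20 nt, A=4 T=6 G=4 C=6): 3' end TGC has 2 G/C ✓; length 20 ✓; longest run = 5, exceeds 3 ✗; Tm = 64.9 + 41·(10 − 16.4)/20 = 51.8°C ✓ — fails.
P4 (22 nt, A=2 T=7 G=4 C=9): 3' end TCT has 1 G/C ✓; length 22 ✓; longest run = 4, exceeds 3 ✗; Tm = 64.9 + 41·(13 − 16.4)/22 = 58.6°C ✓ — fails.
P5 (21 nt, A=7 T=5 G=5 C=4): 3' end GAT has 1 G/C ✓; length 21 ✓; longest run = 3 ✓; Tm = 64.9 + 41·(9 − 16.4)/21 = 50.5°C ✓ — passes.

P5 only.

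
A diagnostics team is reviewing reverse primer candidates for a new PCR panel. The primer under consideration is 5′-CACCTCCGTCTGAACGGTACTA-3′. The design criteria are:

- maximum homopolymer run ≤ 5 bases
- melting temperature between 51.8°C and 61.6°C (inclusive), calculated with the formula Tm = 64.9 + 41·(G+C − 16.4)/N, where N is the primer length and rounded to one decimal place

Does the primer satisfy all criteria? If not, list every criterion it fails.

Meets all criteria.

Base counts: A=5, T=5, G=4, C=8 (length 22).
homopolymer run: longest run = 2 ✓
Tm: Tm = 64.9 + 41·(12 − 16.4)/22 = 56.7°C ✓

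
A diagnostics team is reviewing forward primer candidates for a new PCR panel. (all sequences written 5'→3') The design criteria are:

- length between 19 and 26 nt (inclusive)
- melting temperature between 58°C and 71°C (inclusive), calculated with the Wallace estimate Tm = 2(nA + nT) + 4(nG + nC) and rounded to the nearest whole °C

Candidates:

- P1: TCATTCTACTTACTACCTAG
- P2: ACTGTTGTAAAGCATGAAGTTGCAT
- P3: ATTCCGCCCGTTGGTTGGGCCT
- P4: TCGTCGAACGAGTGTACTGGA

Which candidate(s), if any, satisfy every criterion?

P2 and P4.

P1 (20 nt, A=5 T=8 G=1 C=6): length 20 ✓; Tm = 2·13 + 4·7 = 54°C, outside 58–71°C ✗ — fails.
P2 (25 nt, A=8 T=8 G=6 C=3): length 25 ✓; Tm = 2·16 + 4·9 = 68°C ✓ — passes.
P3 (22 nt, A=1 T=7 G=7 C=7): length 22 ✓; Tm = 2·8 + 4·14 = 72°C, outside 58–71°C ✗ — fails.
P4 (21 nt, A=5 T=5 G=7 C=4): length 21 ✓; Tm = 2·10 + 4·11 = 64°C ✓ — passes.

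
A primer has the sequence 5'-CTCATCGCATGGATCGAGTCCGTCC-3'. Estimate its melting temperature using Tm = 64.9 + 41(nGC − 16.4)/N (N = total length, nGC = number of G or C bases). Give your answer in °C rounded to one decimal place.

62.6°C

Base counts: A=4, T=6, G=6, C=9; G+C = 15, N = 25.
Tm = 64.9 + 41·(15 − 16.4)/25 = 64.9 + -57.40/25 = 62.6°C.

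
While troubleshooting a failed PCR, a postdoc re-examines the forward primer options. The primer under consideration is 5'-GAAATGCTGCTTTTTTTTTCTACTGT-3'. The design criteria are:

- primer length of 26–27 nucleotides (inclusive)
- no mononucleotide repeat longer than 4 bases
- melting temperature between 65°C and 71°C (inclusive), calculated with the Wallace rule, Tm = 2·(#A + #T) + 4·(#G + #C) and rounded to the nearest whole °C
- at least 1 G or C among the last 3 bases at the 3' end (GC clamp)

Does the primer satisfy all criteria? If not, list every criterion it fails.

Fails: homopolymer run.

Base counts: A=4, T=14, G=4, C=4 (length 26).
length: length 26 ✓
homopolymer run: longest run = 9, exceeds 4 ✗
Tm: Tm = 2·18 + 4·8 = 68°C ✓
GC clamp: 3' end TGT has 1 G/C ✓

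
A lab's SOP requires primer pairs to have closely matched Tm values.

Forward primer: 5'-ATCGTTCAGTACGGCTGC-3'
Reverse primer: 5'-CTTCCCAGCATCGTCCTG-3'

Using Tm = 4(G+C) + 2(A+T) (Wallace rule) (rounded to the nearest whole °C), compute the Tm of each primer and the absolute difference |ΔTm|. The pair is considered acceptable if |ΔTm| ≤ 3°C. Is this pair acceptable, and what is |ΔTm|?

|ΔTm| = 2°C; the pair is acceptable.

Forward: A=3 T=5 G=5 C=5 → Tm = 2·8 + 4·10 = 56°C.
Reverse: A=2 T=5 G=3 C=8 → Tm = 2·7 + 4·11 = 58°C.
|ΔTm| = |56 − 58| = 2°C, ≤ 3°C.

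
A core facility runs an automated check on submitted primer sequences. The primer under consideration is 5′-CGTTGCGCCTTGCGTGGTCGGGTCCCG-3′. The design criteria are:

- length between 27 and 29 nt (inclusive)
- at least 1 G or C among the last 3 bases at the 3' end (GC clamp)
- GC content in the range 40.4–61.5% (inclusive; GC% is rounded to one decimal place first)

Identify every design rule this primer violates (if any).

Fails: GC content.

Base counts: A=0, T=7, G=11, C=9 (length 27).
length: length 27 ✓
GC clamp: 3' end CCG has 3 G/C ✓
GC content: GC 20/27 = 74.1%, outside 40.4–61.5% ✗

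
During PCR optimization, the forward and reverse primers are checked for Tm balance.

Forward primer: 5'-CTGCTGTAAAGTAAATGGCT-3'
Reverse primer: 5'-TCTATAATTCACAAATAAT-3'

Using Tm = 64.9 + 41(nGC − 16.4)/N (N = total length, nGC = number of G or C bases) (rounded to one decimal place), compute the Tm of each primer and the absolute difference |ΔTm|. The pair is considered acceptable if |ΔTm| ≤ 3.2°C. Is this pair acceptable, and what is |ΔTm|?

Forward: G+C = 8, N = 20 → Tm = 64.9 + 41·(8 − 16.4)/20 = 47.7°C.
Reverse: G+C = 3, N = 19 → Tm = 64.9 + 41·(3 − 16.4)/19 = 36.0°C.
|ΔTm| = |47.7 − 36.0| = 11.7°C, > 3.2°C.

|ΔTm| = 11.7°C; the pair is not acceptable.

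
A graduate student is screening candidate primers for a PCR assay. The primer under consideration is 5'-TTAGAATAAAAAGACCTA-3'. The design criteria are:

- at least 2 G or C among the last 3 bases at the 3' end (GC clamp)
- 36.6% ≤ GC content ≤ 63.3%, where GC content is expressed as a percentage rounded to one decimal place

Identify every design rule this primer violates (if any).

Fails: GC clamp, GC content.

Base counts: A=10, T=4, G=2, C=2 (length 18).
GC clamp: 3' end CTA has 1 G/C, need ≥2 ✗
GC content: GC 4/18 = 22.2%, outside 36.6–63.3% ✗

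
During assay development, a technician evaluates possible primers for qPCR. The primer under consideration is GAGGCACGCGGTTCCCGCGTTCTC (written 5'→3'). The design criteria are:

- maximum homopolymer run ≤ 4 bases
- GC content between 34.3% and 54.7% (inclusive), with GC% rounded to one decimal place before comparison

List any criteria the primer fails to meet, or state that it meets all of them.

Base counts: A=2, T=5, G=8, C=9 (length 24).
homopolymer run: longest run = 3 ✓
GC content: GC 17/24 = 70.8%, outside 34.3–54.7% ✗

Fails: GC content.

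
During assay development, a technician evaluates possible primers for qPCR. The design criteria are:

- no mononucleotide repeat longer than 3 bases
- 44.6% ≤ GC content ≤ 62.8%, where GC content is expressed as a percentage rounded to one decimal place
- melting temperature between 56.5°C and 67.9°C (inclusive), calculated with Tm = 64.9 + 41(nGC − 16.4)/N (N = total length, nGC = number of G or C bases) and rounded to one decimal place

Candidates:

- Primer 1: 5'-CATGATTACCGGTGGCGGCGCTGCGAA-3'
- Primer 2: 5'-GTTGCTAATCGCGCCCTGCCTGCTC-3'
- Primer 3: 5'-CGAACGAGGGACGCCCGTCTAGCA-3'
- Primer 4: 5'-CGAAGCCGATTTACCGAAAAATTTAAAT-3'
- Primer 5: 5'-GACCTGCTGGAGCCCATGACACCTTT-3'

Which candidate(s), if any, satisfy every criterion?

Primer 5 only.

Primer 1 (27 nt, A=5 T=5 G=10 C=7): longest run = 2 ✓; GC 17/27 = 63.0%, outside 44.6–62.8% ✗; Tm = 64.9 + 41·(17 − 16.4)/27 = 65.8°C ✓ — fails.
Primer 2 (25 nt, A=2 T=7 G=6 C=10): longest run = 3 ✓; GC 16/25 = 64.0%, outside 44.6–62.8% ✗; Tm = 64.9 + 41·(16 − 16.4)/25 = 64.2°C ✓ — fails.
Primer 3 (24 nt, A=6 T=2 G=8 C=8): longest run = 3 ✓; GC 16/24 = 66.7%, outside 44.6–62.8% ✗; Tm = 64.9 + 41·(16 − 16.4)/24 = 64.2°C ✓ — fails.
Primer 4 (28 nt, A=12 T=7 G=4 C=5): longest run = 5, exceeds 3 ✗; GC 9/28 = 32.1%, outside 44.6–62.8% ✗; Tm = 64.9 + 41·(9 − 16.4)/28 = 54.1°C, outside 56.5–67.9°C ✗ — fails.
Primer 5 (26 nt, A=5 T=6 G=6 C=9): longest run = 3 ✓; GC 15/26 = 57.7% ✓; Tm = 64.9 + 41·(15 − 16.4)/26 = 62.7°C ✓ — passes.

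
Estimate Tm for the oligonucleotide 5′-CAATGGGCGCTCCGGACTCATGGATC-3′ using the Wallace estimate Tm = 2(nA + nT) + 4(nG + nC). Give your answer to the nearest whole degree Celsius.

84°C

Base counts: A=5, T=5, G=8, C=8 (length 26).
Tm = 2·(5+5) + 4·(8+8) = 2·10 + 4·16 = 20 + 64 = 84°C.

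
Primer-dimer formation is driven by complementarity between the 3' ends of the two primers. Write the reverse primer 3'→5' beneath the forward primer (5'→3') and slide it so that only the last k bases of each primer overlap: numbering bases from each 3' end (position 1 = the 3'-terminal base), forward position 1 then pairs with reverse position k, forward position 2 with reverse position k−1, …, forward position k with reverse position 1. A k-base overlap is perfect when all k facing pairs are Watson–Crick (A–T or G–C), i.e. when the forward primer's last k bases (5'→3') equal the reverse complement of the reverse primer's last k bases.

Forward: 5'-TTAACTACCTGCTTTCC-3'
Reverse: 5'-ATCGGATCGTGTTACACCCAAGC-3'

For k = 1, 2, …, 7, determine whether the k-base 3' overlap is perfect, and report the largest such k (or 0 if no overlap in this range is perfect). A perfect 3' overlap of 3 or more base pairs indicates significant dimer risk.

Last 7 bases (5'→3') — forward …GCTTTCC, reverse …CCCAAGC.
Reverse complement of the reverse primer's last 7 bases: GCTTGGG; its first k bases are the reverse complement of the reverse primer's last k bases, so a perfect k-base overlap needs the forward primer's last k bases to equal them.
Comparing (forward last k vs required): k=1: C vs G ✗; k=2: CC vs GC ✗; k=3: TCC vs GCT ✗; k=4: TTCC vs GCTT ✗; k=5: TTTCC vs GCTTG ✗; k=6: CTTTCC vs GCTTGG ✗; k=7: GCTTTCC vs GCTTGGG ✗.
No overlap length from 1 to 7 is perfect, so the longest perfect 3' overlap is 0.

Longest perfect overlap: 0 complementary base pairs; below the dimer-risk threshold (threshold 3).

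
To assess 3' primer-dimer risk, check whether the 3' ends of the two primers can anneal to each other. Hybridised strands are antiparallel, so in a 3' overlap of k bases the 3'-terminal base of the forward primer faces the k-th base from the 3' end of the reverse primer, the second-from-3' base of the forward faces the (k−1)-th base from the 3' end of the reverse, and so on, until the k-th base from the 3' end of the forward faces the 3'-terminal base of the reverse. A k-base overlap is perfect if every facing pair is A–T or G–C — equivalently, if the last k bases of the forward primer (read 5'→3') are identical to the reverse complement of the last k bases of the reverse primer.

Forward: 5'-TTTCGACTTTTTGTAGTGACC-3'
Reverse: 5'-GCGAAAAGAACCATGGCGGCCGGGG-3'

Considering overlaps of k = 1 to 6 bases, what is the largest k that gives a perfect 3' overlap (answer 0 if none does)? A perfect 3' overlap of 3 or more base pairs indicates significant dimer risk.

Last 6 bases (5'→3') — forward …GTGACC, reverse …CCGGGG.
Reverse complement of the reverse primer's last 6 bases: CCCCGG; its first k bases are the reverse complement of the reverse primer's last k bases, so a perfect k-base overlap needs the forward primer's last k bases to equal them.
Comparing (forward last k vs required): k=1: C vs C ✓; k=2: CC vs CC ✓; k=3: ACC vs CCC ✗; k=4: GACC vs CCCC ✗; k=5: TGACC vs CCCCG ✗; k=6: GTGACC vs CCCCGG ✗.
Perfect overlaps at k = 1, 2; the largest is 2.

Longest perfect overlap: 2 complementary base pairs; below the dimer-risk threshold (threshold 3).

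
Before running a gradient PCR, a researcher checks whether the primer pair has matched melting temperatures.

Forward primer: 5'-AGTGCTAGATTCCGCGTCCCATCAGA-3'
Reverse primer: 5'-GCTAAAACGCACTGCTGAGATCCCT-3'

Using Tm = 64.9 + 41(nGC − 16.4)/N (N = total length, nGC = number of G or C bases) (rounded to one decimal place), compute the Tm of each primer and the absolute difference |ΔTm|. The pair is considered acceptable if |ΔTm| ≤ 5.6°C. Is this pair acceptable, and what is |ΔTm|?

|ΔTm| = 1.8°C; the pair is acceptable.

Forward: G+C = 14, N = 26 → Tm = 64.9 + 41·(14 − 16.4)/26 = 61.1°C.
Reverse: G+C = 13, N = 25 → Tm = 64.9 + 41·(13 − 16.4)/25 = 59.3°C.
|ΔTm| = |61.1 − 59.3| = 1.8°C, ≤ 5.6°C.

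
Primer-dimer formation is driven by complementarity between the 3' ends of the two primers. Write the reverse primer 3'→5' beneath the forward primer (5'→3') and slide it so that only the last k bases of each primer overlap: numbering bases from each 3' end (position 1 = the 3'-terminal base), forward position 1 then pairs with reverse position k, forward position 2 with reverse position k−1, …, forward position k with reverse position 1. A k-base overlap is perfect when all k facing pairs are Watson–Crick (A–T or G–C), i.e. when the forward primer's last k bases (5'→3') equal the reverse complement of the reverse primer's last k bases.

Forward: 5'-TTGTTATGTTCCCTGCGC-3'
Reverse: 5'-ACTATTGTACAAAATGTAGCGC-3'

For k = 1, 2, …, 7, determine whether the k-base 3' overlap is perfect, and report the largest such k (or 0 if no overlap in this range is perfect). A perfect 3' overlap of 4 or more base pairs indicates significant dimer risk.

Longest perfect overlap: 4 complementary base pairs; significant dimer risk (threshold 4).

Last 7 bases (5'→3') — forward …CCTGCGC, reverse …GTAGCGC.
Reverse complement of the reverse primer's last 7 bases: GCGCTAC; its first k bases are the reverse complement of the reverse primer's last k bases, so a perfect k-base overlap needs the forward primer's last k bases to equal them.
Comparing (forward last k vs required): k=1: C vs G ✗; k=2: GC vs GC ✓; k=3: CGC vs GCG ✗; k=4: GCGC vs GCGC ✓; k=5: TGCGC vs GCGCT ✗; k=6: CTGCGC vs GCGCTA ✗; k=7: CCTGCGC vs GCGCTAC ✗.
Perfect overlaps at k = 2, 4; the largest is 4.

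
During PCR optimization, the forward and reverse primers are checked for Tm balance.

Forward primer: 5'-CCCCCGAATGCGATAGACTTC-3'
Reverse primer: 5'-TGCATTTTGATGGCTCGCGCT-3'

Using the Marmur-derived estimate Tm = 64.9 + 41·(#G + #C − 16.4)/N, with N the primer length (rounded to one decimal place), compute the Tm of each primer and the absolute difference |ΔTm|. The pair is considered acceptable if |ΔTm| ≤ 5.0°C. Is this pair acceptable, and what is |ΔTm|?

Forward: G+C = 12, N = 21 → Tm = 64.9 + 41·(12 − 16.4)/21 = 56.3°C.
Reverse: G+C = 11, N = 21 → Tm = 64.9 + 41·(11 − 16.4)/21 = 54.4°C.
|ΔTm| = |56.3 − 54.4| = 1.9°C, ≤ 5.0°C.

|ΔTm| = 1.9°C; the pair is acceptable.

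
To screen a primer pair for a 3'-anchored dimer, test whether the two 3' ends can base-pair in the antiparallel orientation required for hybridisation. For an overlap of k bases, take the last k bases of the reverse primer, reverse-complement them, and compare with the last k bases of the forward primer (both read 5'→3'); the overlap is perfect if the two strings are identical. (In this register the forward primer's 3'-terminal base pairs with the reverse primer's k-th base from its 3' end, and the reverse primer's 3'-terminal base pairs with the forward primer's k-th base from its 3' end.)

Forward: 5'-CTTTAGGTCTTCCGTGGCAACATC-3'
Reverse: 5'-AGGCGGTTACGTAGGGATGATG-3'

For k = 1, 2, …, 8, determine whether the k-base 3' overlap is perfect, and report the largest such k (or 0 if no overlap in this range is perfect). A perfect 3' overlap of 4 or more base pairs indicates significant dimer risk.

Longest perfect overlap: 4 complementary base pairs; significant dimer risk (threshold 4).

Last 8 bases (5'→3') — forward …GCAACATC, reverse …GGATGATG.
Reverse complement of the reverse primer's last 8 bases: CATCATCC; its first k bases are the reverse complement of the reverse primer's last k bases, so a perfect k-base overlap needs the forward primer's last k bases to equal them.
Comparing (forward last k vs required): k=1: C vs C ✓; k=2: TC vs CA ✗; k=3: ATC vs CAT ✗; k=4: CATC vs CATC ✓; k=5: ACATC vs CATCA ✗; k=6: AACATC vs CATCAT ✗; k=7: CAACATC vs CATCATC ✗; k=8: GCAACATC vs CATCATCC ✗.
Perfect overlaps at k = 1, 4; the largest is 4.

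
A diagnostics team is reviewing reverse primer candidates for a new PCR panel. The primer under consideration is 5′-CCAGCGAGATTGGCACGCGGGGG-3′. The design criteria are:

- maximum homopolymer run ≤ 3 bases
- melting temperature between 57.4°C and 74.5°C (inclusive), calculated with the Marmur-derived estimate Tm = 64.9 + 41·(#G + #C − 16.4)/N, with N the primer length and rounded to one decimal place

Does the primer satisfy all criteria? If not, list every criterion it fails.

Fails: homopolymer run.

Base counts: A=4, T=2, G=11, C=6 (length 23).
homopolymer run: longest run = 5, exceeds 3 ✗
Tm: Tm = 64.9 + 41·(17 − 16.4)/23 = 66.0°C ✓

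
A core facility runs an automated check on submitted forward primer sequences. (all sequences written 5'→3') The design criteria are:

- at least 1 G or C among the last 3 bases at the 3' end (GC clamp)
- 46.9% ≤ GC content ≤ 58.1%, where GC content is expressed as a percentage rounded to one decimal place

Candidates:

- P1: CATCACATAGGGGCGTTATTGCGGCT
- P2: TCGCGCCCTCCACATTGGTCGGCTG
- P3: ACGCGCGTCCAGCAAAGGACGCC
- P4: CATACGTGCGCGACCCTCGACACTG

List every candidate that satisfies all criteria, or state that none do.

P1 (26 nt, A=5 T=7 G=8 C=6): 3' end GCT has 2 G/C ✓; GC 14/26 = 53.8% ✓ — passes.
P2 (25 nt, A=2 T=6 G=7 C=10): 3' end CTG has 2 G/C ✓; GC 17/25 = 68.0%, outside 46.9–58.1% ✗ — fails.
P3 (23 nt, A=6 T=1 G=7 C=9): 3' end GCC has 3 G/C ✓; GC 16/23 = 69.6%, outside 46.9–58.1% ✗ — fails.
P4 (25 nt, A=5 T=4 G=6 C=10): 3' end CTG has 2 G/C ✓; GC 16/25 = 64.0%, outside 46.9–58.1% ✗ — fails.

P1 only.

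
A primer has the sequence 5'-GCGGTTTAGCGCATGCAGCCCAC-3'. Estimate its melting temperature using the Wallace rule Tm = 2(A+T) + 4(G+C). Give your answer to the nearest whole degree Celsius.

76°C

Base counts: A=4, T=4, G=7, C=8 (length 23).
Tm = 2·(4+4) + 4·(7+8) = 2·8 + 4·15 = 16 + 60 = 76°C.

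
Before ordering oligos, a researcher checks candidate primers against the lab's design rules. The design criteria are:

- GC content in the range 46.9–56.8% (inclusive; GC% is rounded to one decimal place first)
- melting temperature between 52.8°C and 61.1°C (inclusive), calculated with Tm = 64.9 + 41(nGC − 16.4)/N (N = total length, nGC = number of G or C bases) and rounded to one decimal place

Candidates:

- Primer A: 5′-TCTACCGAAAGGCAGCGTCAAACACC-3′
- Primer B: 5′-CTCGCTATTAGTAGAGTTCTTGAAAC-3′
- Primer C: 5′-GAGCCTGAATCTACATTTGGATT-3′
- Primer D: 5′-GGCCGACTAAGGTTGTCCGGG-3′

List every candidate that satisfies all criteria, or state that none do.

Primer A only.

Primer A (26 nt, A=9 T=3 G=5 C=9): GC 14/26 = 53.8% ✓; Tm = 64.9 + 41·(14 − 16.4)/26 = 61.1°C ✓ — passes.
Primer B (26 nt, A=7 T=9 G=5 C=5): GC 10/26 = 38.5%, outside 46.9–56.8% ✗; Tm = 64.9 + 41·(10 − 16.4)/26 = 54.8°C ✓ — fails.
Primer C (23 nt, A=6 T=8 G=5 C=4): GC 9/23 = 39.1%, outside 46.9–56.8% ✗; Tm = 64.9 + 41·(9 − 16.4)/23 = 51.7°C, outside 52.8–61.1°C ✗ — fails.
Primer D (21 nt, A=3 T=4 G=9 C=5): GC 14/21 = 66.7%, outside 46.9–56.8% ✗; Tm = 64.9 + 41·(14 − 16.4)/21 = 60.2°C ✓ — fails.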